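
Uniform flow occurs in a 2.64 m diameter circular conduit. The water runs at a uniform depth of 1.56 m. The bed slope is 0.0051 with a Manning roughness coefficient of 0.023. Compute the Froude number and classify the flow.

subcritical

For a circular section of diameter D = 2.64 m at depth y = 1.56 m, the central angle is θ = 2 arccos(1 − 2y/D) = 3.507 rad. Then A = (D²/8)(θ − sin θ) = 3.367 m² and P = Dθ/2 = 4.63 m.
Hydraulic radius R = A/P = 3.367/4.63 = 0.7273 m.
V = (1/n) R^(2/3) √S = (1/0.023) × 0.7273^(2/3) × √0.0051 = 2.511 m/s. Hydraulic depth D_h = A/T = 3.367/2.596 = 1.297 m.
Froude number Fr = V/√(g·D_h) = 2.511/√(9.81×1.297) = 0.704, which is less than 1, so the flow is subcritical.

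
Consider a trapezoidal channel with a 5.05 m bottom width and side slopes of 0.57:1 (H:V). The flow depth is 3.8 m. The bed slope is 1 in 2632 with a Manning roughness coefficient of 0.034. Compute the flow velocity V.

With bottom width b = 5.05 m and side slope z = 0.57: A = (b + zy)y = (5.05 + 0.57×3.8)×3.8 = 27.42 m²; P = b + 2y√(1+z²) = 5.05 + 2×3.8×1.151 = 13.8 m.
Hydraulic radius R = A/P = 27.42/13.8 = 1.987 m.
From Manning's equation, V = (1/n) R^(2/3) S^(1/2) = (1/0.034) × 1.987^(2/3) × 0.0003799^(1/2) = 0.906 m/s.

V = 0.906 m/s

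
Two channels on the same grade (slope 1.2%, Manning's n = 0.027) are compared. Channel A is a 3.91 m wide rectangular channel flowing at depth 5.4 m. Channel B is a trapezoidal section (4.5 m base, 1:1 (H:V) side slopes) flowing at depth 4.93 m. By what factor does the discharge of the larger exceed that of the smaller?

3.2

Channel A: Flow area A = b·y = 3.91 × 5.4 = 21.11 m². Wetted perimeter P = b + 2y = 3.91 + 2×5.4 = 14.71 m. Hydraulic radius R = A/P = 21.11/14.71 = 1.435 m. Q_A = (1/0.027)·21.11·1.435^(2/3)·√0.012 = 109 m³/s.
Channel B: With bottom width b = 4.5 m and side slope z = 1: A = (b + zy)y = (4.5 + 1×4.93)×4.93 = 46.49 m²; P = b + 2y√(1+z²) = 4.5 + 2×4.93×1.414 = 18.44 m. Hydraulic radius R = A/P = 46.49/18.44 = 2.521 m. Q_B = (1/0.027)·46.49·2.521^(2/3)·√0.012 = 349.3 m³/s.
The larger discharge is 349.3 m³/s and the smaller is 109 m³/s; the ratio is 3.2.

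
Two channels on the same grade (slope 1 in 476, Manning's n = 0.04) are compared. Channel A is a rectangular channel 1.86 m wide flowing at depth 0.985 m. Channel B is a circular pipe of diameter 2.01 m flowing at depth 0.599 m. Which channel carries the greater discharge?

Channel A: Flow area A = b·y = 1.86 × 0.985 = 1.832 m². Wetted perimeter P = b + 2y = 1.86 + 2×0.985 = 3.83 m. Hydraulic radius R = A/P = 1.832/3.83 = 0.4784 m. Q_A = (1/0.04)·1.832·0.4784^(2/3)·√0.002101 = 1.284 m³/s.
Channel B: For a circular section of diameter D = 2.01 m at depth y = 0.599 m, the central angle is θ = 2 arccos(1 − 2y/D) = 2.31 rad. Then A = (D²/8)(θ − sin θ) = 0.7933 m² and P = Dθ/2 = 2.321 m. Hydraulic radius R = A/P = 0.7933/2.321 = 0.3417 m. Q_B = (1/0.04)·0.7933·0.3417^(2/3)·√0.002101 = 0.4443 m³/s.
Q_A = 1.284 m³/s vs Q_B = 0.4443 m³/s, so channel A carries more.

channel A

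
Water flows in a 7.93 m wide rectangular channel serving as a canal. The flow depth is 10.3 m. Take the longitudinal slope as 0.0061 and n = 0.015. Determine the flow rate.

Q = 857 m³/s

Flow area A = b·y = 7.93 × 10.3 = 81.68 m². Wetted perimeter P = b + 2y = 7.93 + 2×10.3 = 28.53 m.
Hydraulic radius R = A/P = 81.68/28.53 = 2.863 m.
Manning's equation: Q = (1/n) A R^(2/3) S^(1/2) = (1/0.015) × 81.68 × 2.863^(2/3) × 0.0061^(1/2) = 857 m³/s.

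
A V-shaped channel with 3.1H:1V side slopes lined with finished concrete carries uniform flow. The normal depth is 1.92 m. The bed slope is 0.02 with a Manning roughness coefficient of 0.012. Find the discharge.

Q = 127 m³/s

For a triangular section with side slope z = 3.1: A = zy² = 3.1×1.92² = 11.43 m²; P = 2y√(1+z²) = 2×1.92×3.257 = 12.51 m.
Hydraulic radius R = A/P = 11.43/12.51 = 0.9136 m.
Manning's equation: Q = (1/n) A R^(2/3) S^(1/2) = (1/0.012) × 11.43 × 0.9136^(2/3) × 0.02^(1/2) = 127 m³/s.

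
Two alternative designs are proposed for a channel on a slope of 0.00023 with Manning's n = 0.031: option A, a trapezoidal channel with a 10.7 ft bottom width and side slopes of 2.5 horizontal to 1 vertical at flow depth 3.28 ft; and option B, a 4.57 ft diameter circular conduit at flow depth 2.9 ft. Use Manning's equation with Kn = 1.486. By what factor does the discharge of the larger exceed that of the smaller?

7.97

Channel A: With bottom width b = 10.7 ft and side slope z = 2.5: A = (b + zy)y = (10.7 + 2.5×3.28)×3.28 = 61.99 ft²; P = b + 2y√(1+z²) = 10.7 + 2×3.28×2.693 = 28.36 ft. Hydraulic radius R = A/P = 61.99/28.36 = 2.186 ft. Q_A = (1.486/0.031)·61.99·2.186^(2/3)·√0.00023 = 75.9 ft³/s.
Channel B: For a circular section of diameter D = 4.57 ft at depth y = 2.9 ft, the central angle is θ = 2 arccos(1 − 2y/D) = 3.687 rad. Then A = (D²/8)(θ − sin θ) = 10.98 ft² and P = Dθ/2 = 8.424 ft. Hydraulic radius R = A/P = 10.98/8.424 = 1.303 ft. Q_B = (1.486/0.031)·10.98·1.303^(2/3)·√0.00023 = 9.521 ft³/s.
The larger discharge is 75.9 ft³/s and the smaller is 9.521 ft³/s; the ratio is 7.97.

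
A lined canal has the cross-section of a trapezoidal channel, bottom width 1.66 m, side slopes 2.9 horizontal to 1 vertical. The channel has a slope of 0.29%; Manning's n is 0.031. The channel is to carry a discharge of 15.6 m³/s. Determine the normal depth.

Manning's equation rearranged: A R^(2/3) = nQ / (1·√S) = 0.031 × 15.6 / (√0.0029) = 8.98.
Try y = 1.25 m: A R^(2/3) = 5.249 — low.
Try y = 1.99 m: A R^(2/3) = 15.43 — high.
Try y = 1.58 m: A R^(2/3) = 8.979 — ≈ 8.98.

y_n = 1.58 m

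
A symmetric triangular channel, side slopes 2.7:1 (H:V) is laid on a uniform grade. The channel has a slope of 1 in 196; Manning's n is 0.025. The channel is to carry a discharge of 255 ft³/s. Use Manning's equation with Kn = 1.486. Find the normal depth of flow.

Manning's equation rearranged: A R^(2/3) = nQ / (1.486·√S) = 0.025 × 255 / (1.486 × √0.005102) = 60.06.
Trying y = 4.68 ft: A R^(2/3) = 99.86 — too large.
Trying y = 3.47 ft: A R^(2/3) = 44.97 — too small.
Trying y = 3.87 ft: A R^(2/3) = 60.16 — matches.

y_n = 3.87 ft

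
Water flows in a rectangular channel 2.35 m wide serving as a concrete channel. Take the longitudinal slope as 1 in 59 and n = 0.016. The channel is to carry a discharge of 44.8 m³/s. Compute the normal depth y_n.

Manning's equation rearranged: A R^(2/3) = nQ / (1·√S) = 0.016 × 44.8 / (√0.01695) = 5.506.
At y = 2.02 m: A R^(2/3) = 3.894 — too small.
At y = 2.68 m: A R^(2/3) = 5.503 — ≈ 5.506.

y_n = 2.68 m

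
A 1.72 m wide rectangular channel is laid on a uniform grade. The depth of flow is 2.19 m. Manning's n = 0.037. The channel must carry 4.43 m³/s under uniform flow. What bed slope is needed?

S = 0.0036

Flow area A = b·y = 1.72 × 2.19 = 3.767 m². Wetted perimeter P = b + 2y = 1.72 + 2×2.19 = 6.1 m.
Hydraulic radius R = A/P = 3.767/6.1 = 0.6175 m.
From Manning's equation, S = [nQ / (1 A R^(2/3))]² = [0.037 × 4.43 / (1 × 3.767 × 0.6175^(2/3))]² = 0.0036.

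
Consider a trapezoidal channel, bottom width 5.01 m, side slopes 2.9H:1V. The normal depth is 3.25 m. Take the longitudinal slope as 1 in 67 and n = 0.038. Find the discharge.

Q = 230 m³/s

With bottom width b = 5.01 m and side slope z = 2.9: A = (b + zy)y = (5.01 + 2.9×3.25)×3.25 = 46.91 m²; P = b + 2y√(1+z²) = 5.01 + 2×3.25×3.068 = 24.95 m.
Hydraulic radius R = A/P = 46.91/24.95 = 1.88 m.
Manning's equation: Q = (1/n) A R^(2/3) S^(1/2) = (1/0.038) × 46.91 × 1.88^(2/3) × 0.01493^(1/2) = 230 m³/s.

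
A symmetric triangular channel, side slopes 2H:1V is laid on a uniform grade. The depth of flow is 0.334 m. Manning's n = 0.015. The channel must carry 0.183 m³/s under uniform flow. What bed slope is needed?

S = 0.00191

For a triangular section with side slope z = 2: A = zy² = 2×0.334² = 0.2231 m²; P = 2y√(1+z²) = 2×0.334×2.236 = 1.494 m.
Hydraulic radius R = A/P = 0.2231/1.494 = 0.1494 m.
From Manning's equation, S = [nQ / (1 A R^(2/3))]² = [0.015 × 0.183 / (1 × 0.2231 × 0.1494^(2/3))]² = 0.00191.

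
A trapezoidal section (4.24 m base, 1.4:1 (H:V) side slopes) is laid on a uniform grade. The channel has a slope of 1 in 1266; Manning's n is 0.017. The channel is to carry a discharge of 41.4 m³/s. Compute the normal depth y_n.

Manning's equation rearranged: A R^(2/3) = nQ / (1·√S) = 0.017 × 41.4 / (√0.0007899) = 25.04.
Try y = 1.76 m: A R^(2/3) = 12.92 — short.
Try y = 2.48 m: A R^(2/3) = 25.03 — ≈ 25.04.

y_n = 2.48 m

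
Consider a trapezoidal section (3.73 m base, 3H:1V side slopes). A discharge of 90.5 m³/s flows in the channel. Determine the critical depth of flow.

y_c = 2.3 m

At critical depth, Q² T / (g A³) = 1, i.e. A³/T = Q²/g = 90.5²/9.81 = 834.9.
At y = 1.76 m: A³/T = 279 — too small.
At y = 2.93 m: A³/T = 2317 — too large.
At y = 2.3 m: A³/T = 833.7 — matches.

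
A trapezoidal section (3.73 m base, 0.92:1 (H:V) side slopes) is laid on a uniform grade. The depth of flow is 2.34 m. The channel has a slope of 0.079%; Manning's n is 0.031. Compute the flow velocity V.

V = 1.12 m/s

With bottom width b = 3.73 m and side slope z = 0.92: A = (b + zy)y = (3.73 + 0.92×2.34)×2.34 = 13.77 m²; P = b + 2y√(1+z²) = 3.73 + 2×2.34×1.359 = 10.09 m.
Hydraulic radius R = A/P = 13.77/10.09 = 1.364 m.
From Manning's equation, V = (1/n) R^(2/3) S^(1/2) = (1/0.031) × 1.364^(2/3) × 0.00079^(1/2) = 1.12 m/s.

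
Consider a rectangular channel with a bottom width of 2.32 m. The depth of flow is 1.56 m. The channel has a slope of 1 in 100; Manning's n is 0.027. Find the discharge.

Q = 10.2 m³/s

Flow area A = b·y = 2.32 × 1.56 = 3.619 m². Wetted perimeter P = b + 2y = 2.32 + 2×1.56 = 5.44 m.
Hydraulic radius R = A/P = 3.619/5.44 = 0.6653 m.
Manning's equation: Q = (1/n) A R^(2/3) S^(1/2) = (1/0.027) × 3.619 × 0.6653^(2/3) × 0.01^(1/2) = 10.2 m³/s.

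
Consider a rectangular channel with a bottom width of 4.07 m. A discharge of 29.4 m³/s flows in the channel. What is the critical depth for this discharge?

For a rectangular channel, critical depth y_c = (q²/g)^(1/3) where q = Q/b = 29.4/4.07 = 7.224 m²/s.
So y_c = (7.224²/9.81)^(1/3) = 1.75 m.

y_c = 1.75 m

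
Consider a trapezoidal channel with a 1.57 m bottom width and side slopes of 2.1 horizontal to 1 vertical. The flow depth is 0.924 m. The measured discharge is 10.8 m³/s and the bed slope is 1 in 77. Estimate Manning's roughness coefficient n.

With bottom width b = 1.57 m and side slope z = 2.1: A = (b + zy)y = (1.57 + 2.1×0.924)×0.924 = 3.244 m²; P = b + 2y√(1+z²) = 1.57 + 2×0.924×2.326 = 5.868 m.
Hydraulic radius R = A/P = 3.244/5.868 = 0.5527 m.
Rearranging Manning's equation: n = (1/Q) A R^(2/3) S^(1/2) = (1/10.8) × 3.244 × 0.5527^(2/3) × √0.01299 = 0.0231.

n = 0.0231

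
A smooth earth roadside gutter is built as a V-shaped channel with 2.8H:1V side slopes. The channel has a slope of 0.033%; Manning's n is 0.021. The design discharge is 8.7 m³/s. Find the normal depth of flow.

y_n = 1.95 m

Manning's equation rearranged: A R^(2/3) = nQ / (1·√S) = 0.021 × 8.7 / (√0.00033) = 10.06.
Trying y = 2.39 m: A R^(2/3) = 17.3 — over.
Trying y = 1.68 m: A R^(2/3) = 6.76 — short.
Trying y = 1.95 m: A R^(2/3) = 10.06 — matches.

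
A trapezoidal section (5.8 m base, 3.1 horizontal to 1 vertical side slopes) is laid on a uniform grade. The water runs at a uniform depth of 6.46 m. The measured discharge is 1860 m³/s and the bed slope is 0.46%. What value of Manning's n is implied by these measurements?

n = 0.014

With bottom width b = 5.8 m and side slope z = 3.1: A = (b + zy)y = (5.8 + 3.1×6.46)×6.46 = 166.8 m²; P = b + 2y√(1+z²) = 5.8 + 2×6.46×3.257 = 47.88 m.
Hydraulic radius R = A/P = 166.8/47.88 = 3.484 m.
Rearranging Manning's equation: n = (1/Q) A R^(2/3) S^(1/2) = (1/1860) × 166.8 × 3.484^(2/3) × √0.0046 = 0.014.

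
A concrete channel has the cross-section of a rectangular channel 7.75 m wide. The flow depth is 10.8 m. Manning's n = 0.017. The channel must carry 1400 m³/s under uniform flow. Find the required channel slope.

Flow area A = b·y = 7.75 × 10.8 = 83.7 m². Wetted perimeter P = b + 2y = 7.75 + 2×10.8 = 29.35 m.
Hydraulic radius R = A/P = 83.7/29.35 = 2.852 m.
From Manning's equation, S = [nQ / (1 A R^(2/3))]² = [0.017 × 1400 / (1 × 83.7 × 2.852^(2/3))]² = 0.02.

S = 0.02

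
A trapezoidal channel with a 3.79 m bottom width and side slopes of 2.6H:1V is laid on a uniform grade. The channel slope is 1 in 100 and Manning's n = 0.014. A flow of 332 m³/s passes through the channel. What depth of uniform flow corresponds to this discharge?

y_n = 2.92 m

Manning's equation rearranged: A R^(2/3) = nQ / (1·√S) = 0.014 × 332 / (√0.01) = 46.48.
Try y = 3.2 m: A R^(2/3) = 57.18 — over.
Try y = 2.35 m: A R^(2/3) = 28.81 — short.
Try y = 2.92 m: A R^(2/3) = 46.54 — matches.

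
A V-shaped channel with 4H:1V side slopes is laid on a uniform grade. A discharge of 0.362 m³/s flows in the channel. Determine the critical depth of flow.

At critical depth, Q² T / (g A³) = 1, i.e. A³/T = Q²/g = 0.362²/9.81 = 0.01336.
Trying y = 0.198 m: A³/T = 0.002435 — too small.
Trying y = 0.35 m: A³/T = 0.04202 — too large.
Trying y = 0.278 m: A³/T = 0.01328 — close enough.

y_c = 0.278 m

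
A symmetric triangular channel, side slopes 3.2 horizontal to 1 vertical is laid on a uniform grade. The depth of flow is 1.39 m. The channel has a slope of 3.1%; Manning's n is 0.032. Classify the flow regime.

For a triangular section with side slope z = 3.2: A = zy² = 3.2×1.39² = 6.183 m²; P = 2y√(1+z²) = 2×1.39×3.353 = 9.32 m.
Hydraulic radius R = A/P = 6.183/9.32 = 0.6634 m.
V = (1/n) R^(2/3) √S = (1/0.032) × 0.6634^(2/3) × √0.031 = 4.185 m/s. Hydraulic depth D_h = A/T = 6.183/8.896 = 0.695 m.
Froude number Fr = V/√(g·D_h) = 4.185/√(9.81×0.695) = 1.6, which is greater than 1, so the flow is supercritical.

supercritical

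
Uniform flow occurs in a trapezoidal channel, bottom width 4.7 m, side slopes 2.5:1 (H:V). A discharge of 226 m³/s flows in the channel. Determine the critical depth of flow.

y_c = 3.59 m

At critical depth, Q² T / (g A³) = 1, i.e. A³/T = Q²/g = 226²/9.81 = 5207.
At y = 4.23 m: A³/T = 10440 — too large.
At y = 3.08 m: A³/T = 2772 — too small.
At y = 3.59 m: A³/T = 5224 — ≈ 5207.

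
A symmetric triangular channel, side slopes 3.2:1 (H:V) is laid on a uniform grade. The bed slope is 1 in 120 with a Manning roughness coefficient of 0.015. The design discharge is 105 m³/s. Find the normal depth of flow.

y_n = 2.26 m

Manning's equation rearranged: A R^(2/3) = nQ / (1·√S) = 0.015 × 105 / (√0.008333) = 17.25.
Try y = 2.65 m: A R^(2/3) = 26.28 — too large.
Try y = 2.26 m: A R^(2/3) = 17.19 — close enough.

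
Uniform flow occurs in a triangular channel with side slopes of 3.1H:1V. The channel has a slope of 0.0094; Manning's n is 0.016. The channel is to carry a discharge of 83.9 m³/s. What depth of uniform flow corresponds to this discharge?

Manning's equation rearranged: A R^(2/3) = nQ / (1·√S) = 0.016 × 83.9 / (√0.0094) = 13.85.
Try y = 2.34 m: A R^(2/3) = 18.24 — high.
Try y = 1.74 m: A R^(2/3) = 8.276 — low.
Try y = 2.11 m: A R^(2/3) = 13.84 — ≈ 13.85.

y_n = 2.11 m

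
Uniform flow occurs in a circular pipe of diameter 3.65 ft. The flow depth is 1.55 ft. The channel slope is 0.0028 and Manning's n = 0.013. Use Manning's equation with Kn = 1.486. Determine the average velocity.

For a circular section of diameter D = 3.65 ft at depth y = 1.55 ft, the central angle is θ = 2 arccos(1 − 2y/D) = 2.839 rad. Then A = (D²/8)(θ − sin θ) = 4.232 ft² and P = Dθ/2 = 5.181 ft.
Hydraulic radius R = A/P = 4.232/5.181 = 0.8167 ft.
From Manning's equation, V = (1.486/n) R^(2/3) S^(1/2) = (1.486/0.013) × 0.8167^(2/3) × 0.0028^(1/2) = 5.28 ft/s.

V = 5.28 ft/s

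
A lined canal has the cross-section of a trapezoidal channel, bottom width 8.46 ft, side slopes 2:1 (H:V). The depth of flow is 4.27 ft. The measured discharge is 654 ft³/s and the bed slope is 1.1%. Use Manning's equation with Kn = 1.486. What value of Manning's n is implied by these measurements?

n = 0.033

With bottom width b = 8.46 ft and side slope z = 2: A = (b + zy)y = (8.46 + 2×4.27)×4.27 = 72.59 ft²; P = b + 2y√(1+z²) = 8.46 + 2×4.27×2.236 = 27.56 ft.
Hydraulic radius R = A/P = 72.59/27.56 = 2.634 ft.
Rearranging Manning's equation: n = (1.486/Q) A R^(2/3) S^(1/2) = (1.486/654) × 72.59 × 2.634^(2/3) × √0.011 = 0.033.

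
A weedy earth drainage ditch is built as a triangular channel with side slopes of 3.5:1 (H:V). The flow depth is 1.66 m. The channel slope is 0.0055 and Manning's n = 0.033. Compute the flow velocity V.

V = 1.93 m/s

For a triangular section with side slope z = 3.5: A = zy² = 3.5×1.66² = 9.645 m²; P = 2y√(1+z²) = 2×1.66×3.64 = 12.08 m.
Hydraulic radius R = A/P = 9.645/12.08 = 0.7981 m.
From Manning's equation, V = (1/n) R^(2/3) S^(1/2) = (1/0.033) × 0.7981^(2/3) × 0.0055^(1/2) = 1.93 m/s.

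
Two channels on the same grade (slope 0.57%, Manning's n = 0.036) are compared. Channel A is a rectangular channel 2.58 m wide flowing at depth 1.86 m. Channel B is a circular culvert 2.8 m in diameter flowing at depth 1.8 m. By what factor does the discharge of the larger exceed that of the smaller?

Channel A: Flow area A = b·y = 2.58 × 1.86 = 4.799 m². Wetted perimeter P = b + 2y = 2.58 + 2×1.86 = 6.3 m. Hydraulic radius R = A/P = 4.799/6.3 = 0.7617 m. Q_A = (1/0.036)·4.799·0.7617^(2/3)·√0.0057 = 8.394 m³/s.
Channel B: For a circular section of diameter D = 2.8 m at depth y = 1.8 m, the central angle is θ = 2 arccos(1 − 2y/D) = 3.721 rad. Then A = (D²/8)(θ − sin θ) = 4.183 m² and P = Dθ/2 = 5.21 m. Hydraulic radius R = A/P = 4.183/5.21 = 0.803 m. Q_B = (1/0.036)·4.183·0.803^(2/3)·√0.0057 = 7.579 m³/s.
The larger discharge is 8.394 m³/s and the smaller is 7.579 m³/s; the ratio is 1.11.

1.11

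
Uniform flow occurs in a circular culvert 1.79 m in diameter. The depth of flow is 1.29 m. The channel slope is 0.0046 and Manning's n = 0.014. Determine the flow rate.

Q = 6.2 m³/s

For a circular section of diameter D = 1.79 m at depth y = 1.29 m, the central angle is θ = 2 arccos(1 − 2y/D) = 4.056 rad. Then A = (D²/8)(θ − sin θ) = 1.942 m² and P = Dθ/2 = 3.63 m.
Hydraulic radius R = A/P = 1.942/3.63 = 0.5349 m.
Manning's equation: Q = (1/n) A R^(2/3) S^(1/2) = (1/0.014) × 1.942 × 0.5349^(2/3) × 0.0046^(1/2) = 6.2 m³/s.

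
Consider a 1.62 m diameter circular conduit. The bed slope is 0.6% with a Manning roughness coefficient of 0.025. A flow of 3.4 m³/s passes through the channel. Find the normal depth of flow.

y_n = 1.29 m

Manning's equation rearranged: A R^(2/3) = nQ / (1·√S) = 0.025 × 3.4 / (√0.006) = 1.097.
Try y = 0.88 m: A R^(2/3) = 0.6476 — short.
Try y = 1.29 m: A R^(2/3) = 1.098 — close enough.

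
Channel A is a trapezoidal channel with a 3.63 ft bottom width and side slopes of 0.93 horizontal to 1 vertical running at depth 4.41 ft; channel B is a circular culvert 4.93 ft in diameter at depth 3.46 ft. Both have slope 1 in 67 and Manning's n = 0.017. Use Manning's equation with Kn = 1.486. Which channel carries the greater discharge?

channel A

Channel A: With bottom width b = 3.63 ft and side slope z = 0.93: A = (b + zy)y = (3.63 + 0.93×4.41)×4.41 = 34.1 ft²; P = b + 2y√(1+z²) = 3.63 + 2×4.41×1.366 = 15.67 ft. Hydraulic radius R = A/P = 34.1/15.67 = 2.175 ft. Q_A = (1.486/0.017)·34.1·2.175^(2/3)·√0.01493 = 611.2 ft³/s.
Channel B: For a circular section of diameter D = 4.93 ft at depth y = 3.46 ft, the central angle is θ = 2 arccos(1 − 2y/D) = 3.973 rad. Then A = (D²/8)(θ − sin θ) = 14.31 ft² and P = Dθ/2 = 9.792 ft. Hydraulic radius R = A/P = 14.31/9.792 = 1.462 ft. Q_B = (1.486/0.017)·14.31·1.462^(2/3)·√0.01493 = 196.9 ft³/s.
Q_A = 611.2 ft³/s vs Q_B = 196.9 ft³/s, so channel A carries more.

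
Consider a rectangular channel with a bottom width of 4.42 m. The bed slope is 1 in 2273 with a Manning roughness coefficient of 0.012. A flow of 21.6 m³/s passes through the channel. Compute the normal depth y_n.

Manning's equation rearranged: A R^(2/3) = nQ / (1·√S) = 0.012 × 21.6 / (√0.0004399) = 12.36.
At y = 3.09 m: A R^(2/3) = 16.17 — too large.
At y = 2.18 m: A R^(2/3) = 10.25 — too small.
At y = 2.51 m: A R^(2/3) = 12.36 — ≈ 12.36.

y_n = 2.51 m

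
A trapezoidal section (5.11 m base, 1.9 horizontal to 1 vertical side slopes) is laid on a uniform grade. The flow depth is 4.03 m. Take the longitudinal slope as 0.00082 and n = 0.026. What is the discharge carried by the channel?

Q = 98.6 m³/s

With bottom width b = 5.11 m and side slope z = 1.9: A = (b + zy)y = (5.11 + 1.9×4.03)×4.03 = 51.45 m²; P = b + 2y√(1+z²) = 5.11 + 2×4.03×2.147 = 22.42 m.
Hydraulic radius R = A/P = 51.45/22.42 = 2.295 m.
Manning's equation: Q = (1/n) A R^(2/3) S^(1/2) = (1/0.026) × 51.45 × 2.295^(2/3) × 0.00082^(1/2) = 98.6 m³/s.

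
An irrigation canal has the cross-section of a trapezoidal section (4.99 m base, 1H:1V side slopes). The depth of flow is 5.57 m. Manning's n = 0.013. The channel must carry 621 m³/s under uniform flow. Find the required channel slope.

With bottom width b = 4.99 m and side slope z = 1: A = (b + zy)y = (4.99 + 1×5.57)×5.57 = 58.82 m²; P = b + 2y√(1+z²) = 4.99 + 2×5.57×1.414 = 20.74 m.
Hydraulic radius R = A/P = 58.82/20.74 = 2.835 m.
From Manning's equation, S = [nQ / (1 A R^(2/3))]² = [0.013 × 621 / (1 × 58.82 × 2.835^(2/3))]² = 0.00469.

S = 0.00469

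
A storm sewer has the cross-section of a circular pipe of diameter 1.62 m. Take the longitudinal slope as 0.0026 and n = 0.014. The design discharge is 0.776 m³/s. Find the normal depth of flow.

Manning's equation rearranged: A R^(2/3) = nQ / (1·√S) = 0.014 × 0.776 / (√0.0026) = 0.2131.
At y = 0.601 m: A R^(2/3) = 0.3309 — high.
At y = 0.421 m: A R^(2/3) = 0.1669 — low.
At y = 0.477 m: A R^(2/3) = 0.2131 — close enough.

y_n = 0.477 m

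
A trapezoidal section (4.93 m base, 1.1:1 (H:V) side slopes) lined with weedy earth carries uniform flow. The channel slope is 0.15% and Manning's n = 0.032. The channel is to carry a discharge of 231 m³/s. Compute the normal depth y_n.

Manning's equation rearranged: A R^(2/3) = nQ / (1·√S) = 0.032 × 231 / (√0.0015) = 190.9.
Try y = 7.45 m: A R^(2/3) = 230.1 — too large.
Try y = 6.83 m: A R^(2/3) = 190.9 — ≈ 190.9.

y_n = 6.83 m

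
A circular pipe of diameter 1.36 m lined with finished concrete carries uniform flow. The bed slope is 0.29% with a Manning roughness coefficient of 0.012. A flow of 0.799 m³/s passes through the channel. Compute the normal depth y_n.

y_n = 0.465 m

Manning's equation rearranged: A R^(2/3) = nQ / (1·√S) = 0.012 × 0.799 / (√0.0029) = 0.178.
Trying y = 0.561 m: A R^(2/3) = 0.2522 — over.
Trying y = 0.465 m: A R^(2/3) = 0.178 — ≈ 0.178.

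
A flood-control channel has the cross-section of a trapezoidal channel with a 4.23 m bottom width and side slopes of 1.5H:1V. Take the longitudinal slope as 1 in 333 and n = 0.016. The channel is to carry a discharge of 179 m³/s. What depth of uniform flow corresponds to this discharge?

y_n = 3.5 m

Manning's equation rearranged: A R^(2/3) = nQ / (1·√S) = 0.016 × 179 / (√0.003003) = 52.26.
Try y = 2.79 m: A R^(2/3) = 32.69 — low.
Try y = 4.48 m: A R^(2/3) = 88.1 — high.
Try y = 3.5 m: A R^(2/3) = 52.13 — ≈ 52.26.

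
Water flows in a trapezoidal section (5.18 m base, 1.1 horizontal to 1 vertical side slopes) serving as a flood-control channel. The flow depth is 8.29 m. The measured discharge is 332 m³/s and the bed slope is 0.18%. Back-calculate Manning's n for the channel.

n = 0.038

With bottom width b = 5.18 m and side slope z = 1.1: A = (b + zy)y = (5.18 + 1.1×8.29)×8.29 = 118.5 m²; P = b + 2y√(1+z²) = 5.18 + 2×8.29×1.487 = 29.83 m.
Hydraulic radius R = A/P = 118.5/29.83 = 3.974 m.
Rearranging Manning's equation: n = (1/Q) A R^(2/3) S^(1/2) = (1/332) × 118.5 × 3.974^(2/3) × √0.0018 = 0.038.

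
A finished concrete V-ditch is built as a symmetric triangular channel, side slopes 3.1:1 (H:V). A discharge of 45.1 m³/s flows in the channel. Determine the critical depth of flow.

At critical depth, Q² T / (g A³) = 1, i.e. A³/T = Q²/g = 45.1²/9.81 = 207.3.
At y = 1.72 m: A³/T = 72.33 — short.
At y = 2.42 m: A³/T = 398.8 — over.
At y = 2.12 m: A³/T = 205.8 — close enough.

y_c = 2.12 m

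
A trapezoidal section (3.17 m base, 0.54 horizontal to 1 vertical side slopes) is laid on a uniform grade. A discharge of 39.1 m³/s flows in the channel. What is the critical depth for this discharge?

y_c = 2.19 m

At critical depth, Q² T / (g A³) = 1, i.e. A³/T = Q²/g = 39.1²/9.81 = 155.8.
Trying y = 1.82 m: A³/T = 84.07 — low.
Trying y = 2.52 m: A³/T = 252.6 — high.
Trying y = 2.19 m: A³/T = 156.5 — close enough.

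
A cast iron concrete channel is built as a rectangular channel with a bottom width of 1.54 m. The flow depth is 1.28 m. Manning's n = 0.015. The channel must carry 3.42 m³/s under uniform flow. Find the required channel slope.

S = 0.0018

Flow area A = b·y = 1.54 × 1.28 = 1.971 m². Wetted perimeter P = b + 2y = 1.54 + 2×1.28 = 4.1 m.
Hydraulic radius R = A/P = 1.971/4.1 = 0.4808 m.
From Manning's equation, S = [nQ / (1 A R^(2/3))]² = [0.015 × 3.42 / (1 × 1.971 × 0.4808^(2/3))]² = 0.0018.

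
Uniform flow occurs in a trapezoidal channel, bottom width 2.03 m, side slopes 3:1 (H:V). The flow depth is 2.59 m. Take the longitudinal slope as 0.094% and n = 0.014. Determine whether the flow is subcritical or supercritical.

With bottom width b = 2.03 m and side slope z = 3: A = (b + zy)y = (2.03 + 3×2.59)×2.59 = 25.38 m²; P = b + 2y√(1+z²) = 2.03 + 2×2.59×3.162 = 18.41 m.
Hydraulic radius R = A/P = 25.38/18.41 = 1.379 m.
V = (1/n) R^(2/3) √S = (1/0.014) × 1.379^(2/3) × √0.00094 = 2.713 m/s. Hydraulic depth D_h = A/T = 25.38/17.57 = 1.445 m.
Froude number Fr = V/√(g·D_h) = 2.713/√(9.81×1.445) = 0.721, which is less than 1, so the flow is subcritical.

subcritical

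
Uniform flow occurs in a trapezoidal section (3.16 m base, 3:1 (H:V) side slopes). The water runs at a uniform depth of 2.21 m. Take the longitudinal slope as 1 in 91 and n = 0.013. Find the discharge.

With bottom width b = 3.16 m and side slope z = 3: A = (b + zy)y = (3.16 + 3×2.21)×2.21 = 21.64 m²; P = b + 2y√(1+z²) = 3.16 + 2×2.21×3.162 = 17.14 m.
Hydraulic radius R = A/P = 21.64/17.14 = 1.263 m.
Manning's equation: Q = (1/n) A R^(2/3) S^(1/2) = (1/0.013) × 21.64 × 1.263^(2/3) × 0.01099^(1/2) = 204 m³/s.

Q = 204 m³/s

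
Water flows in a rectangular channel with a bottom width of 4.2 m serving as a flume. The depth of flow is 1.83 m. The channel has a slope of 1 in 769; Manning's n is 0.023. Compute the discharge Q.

Flow area A = b·y = 4.2 × 1.83 = 7.686 m². Wetted perimeter P = b + 2y = 4.2 + 2×1.83 = 7.86 m.
Hydraulic radius R = A/P = 7.686/7.86 = 0.9779 m.
Manning's equation: Q = (1/n) A R^(2/3) S^(1/2) = (1/0.023) × 7.686 × 0.9779^(2/3) × 0.0013^(1/2) = 11.9 m³/s.

Q = 11.9 m³/s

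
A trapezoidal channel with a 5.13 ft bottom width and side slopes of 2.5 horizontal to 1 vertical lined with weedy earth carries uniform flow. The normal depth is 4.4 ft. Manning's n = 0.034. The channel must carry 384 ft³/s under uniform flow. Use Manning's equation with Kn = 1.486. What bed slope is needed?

With bottom width b = 5.13 ft and side slope z = 2.5: A = (b + zy)y = (5.13 + 2.5×4.4)×4.4 = 70.97 ft²; P = b + 2y√(1+z²) = 5.13 + 2×4.4×2.693 = 28.82 ft.
Hydraulic radius R = A/P = 70.97/28.82 = 2.462 ft.
From Manning's equation, S = [nQ / (1.486 A R^(2/3))]² = [0.034 × 384 / (1.486 × 70.97 × 2.462^(2/3))]² = 0.00461.

S = 0.00461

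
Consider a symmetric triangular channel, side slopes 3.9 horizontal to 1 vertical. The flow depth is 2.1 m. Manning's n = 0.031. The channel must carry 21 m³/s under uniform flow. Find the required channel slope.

S = 0.0014

For a triangular section with side slope z = 3.9: A = zy² = 3.9×2.1² = 17.2 m²; P = 2y√(1+z²) = 2×2.1×4.026 = 16.91 m.
Hydraulic radius R = A/P = 17.2/16.91 = 1.017 m.
From Manning's equation, S = [nQ / (1 A R^(2/3))]² = [0.031 × 21 / (1 × 17.2 × 1.017^(2/3))]² = 0.0014.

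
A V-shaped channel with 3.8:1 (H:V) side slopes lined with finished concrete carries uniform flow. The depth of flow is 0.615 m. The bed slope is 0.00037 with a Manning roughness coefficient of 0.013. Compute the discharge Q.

Q = 0.947 m³/s

For a triangular section with side slope z = 3.8: A = zy² = 3.8×0.615² = 1.437 m²; P = 2y√(1+z²) = 2×0.615×3.929 = 4.833 m.
Hydraulic radius R = A/P = 1.437/4.833 = 0.2974 m.
Manning's equation: Q = (1/n) A R^(2/3) S^(1/2) = (1/0.013) × 1.437 × 0.2974^(2/3) × 0.00037^(1/2) = 0.947 m³/s.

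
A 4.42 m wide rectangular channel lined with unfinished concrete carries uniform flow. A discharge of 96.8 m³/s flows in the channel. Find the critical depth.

y_c = 3.66 m

For a rectangular channel, critical depth y_c = (q²/g)^(1/3) where q = Q/b = 96.8/4.42 = 21.9 m²/s.
So y_c = (21.9²/9.81)^(1/3) = 3.66 m.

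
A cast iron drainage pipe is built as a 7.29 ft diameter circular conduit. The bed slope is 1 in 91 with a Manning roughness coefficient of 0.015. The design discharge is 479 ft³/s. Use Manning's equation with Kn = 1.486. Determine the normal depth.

Manning's equation rearranged: A R^(2/3) = nQ / (1.486·√S) = 0.015 × 479 / (1.486 × √0.01099) = 46.12.
At y = 5.56 ft: A R^(2/3) = 57.89 — high.
At y = 3.91 ft: A R^(2/3) = 35.01 — low.
At y = 4.67 ft: A R^(2/3) = 46.13 — ≈ 46.12.

y_n = 4.67 ft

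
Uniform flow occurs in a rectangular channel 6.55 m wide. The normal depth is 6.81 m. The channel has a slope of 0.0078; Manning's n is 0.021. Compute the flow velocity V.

Flow area A = b·y = 6.55 × 6.81 = 44.61 m². Wetted perimeter P = b + 2y = 6.55 + 2×6.81 = 20.17 m.
Hydraulic radius R = A/P = 44.61/20.17 = 2.211 m.
From Manning's equation, V = (1/n) R^(2/3) S^(1/2) = (1/0.021) × 2.211^(2/3) × 0.0078^(1/2) = 7.14 m/s.

V = 7.14 m/s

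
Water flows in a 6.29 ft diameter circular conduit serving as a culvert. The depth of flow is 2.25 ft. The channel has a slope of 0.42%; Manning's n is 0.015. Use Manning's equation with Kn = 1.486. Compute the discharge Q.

For a circular section of diameter D = 6.29 ft at depth y = 2.25 ft, the central angle is θ = 2 arccos(1 − 2y/D) = 2.564 rad. Then A = (D²/8)(θ − sin θ) = 9.984 ft² and P = Dθ/2 = 8.065 ft.
Hydraulic radius R = A/P = 9.984/8.065 = 1.238 ft.
Manning's equation: Q = (1.486/n) A R^(2/3) S^(1/2) = (1.486/0.015) × 9.984 × 1.238^(2/3) × 0.0042^(1/2) = 73.9 ft³/s.

Q = 73.9 ft³/s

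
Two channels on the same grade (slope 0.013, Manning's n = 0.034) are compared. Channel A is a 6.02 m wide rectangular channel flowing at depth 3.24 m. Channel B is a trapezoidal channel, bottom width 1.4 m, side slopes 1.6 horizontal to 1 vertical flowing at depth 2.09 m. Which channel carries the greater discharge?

channel A

Channel A: Flow area A = b·y = 6.02 × 3.24 = 19.5 m². Wetted perimeter P = b + 2y = 6.02 + 2×3.24 = 12.5 m. Hydraulic radius R = A/P = 19.5/12.5 = 1.56 m. Q_A = (1/0.034)·19.5·1.56^(2/3)·√0.013 = 87.99 m³/s.
Channel B: With bottom width b = 1.4 m and side slope z = 1.6: A = (b + zy)y = (1.4 + 1.6×2.09)×2.09 = 9.915 m²; P = b + 2y√(1+z²) = 1.4 + 2×2.09×1.887 = 9.287 m. Hydraulic radius R = A/P = 9.915/9.287 = 1.068 m. Q_B = (1/0.034)·9.915·1.068^(2/3)·√0.013 = 34.73 m³/s.
Q_A = 87.99 m³/s vs Q_B = 34.73 m³/s, so channel A carries more.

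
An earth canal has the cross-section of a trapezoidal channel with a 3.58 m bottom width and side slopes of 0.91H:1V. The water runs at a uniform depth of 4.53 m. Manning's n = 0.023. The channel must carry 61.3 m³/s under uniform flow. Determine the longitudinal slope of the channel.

S = 0.000569

With bottom width b = 3.58 m and side slope z = 0.91: A = (b + zy)y = (3.58 + 0.91×4.53)×4.53 = 34.89 m²; P = b + 2y√(1+z²) = 3.58 + 2×4.53×1.352 = 15.83 m.
Hydraulic radius R = A/P = 34.89/15.83 = 2.204 m.
From Manning's equation, S = [nQ / (1 A R^(2/3))]² = [0.023 × 61.3 / (1 × 34.89 × 2.204^(2/3))]² = 0.000569.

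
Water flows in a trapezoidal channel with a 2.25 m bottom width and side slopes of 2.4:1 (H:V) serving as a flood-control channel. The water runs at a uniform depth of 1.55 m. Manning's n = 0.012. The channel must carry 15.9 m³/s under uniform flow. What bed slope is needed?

S = 0.000491

With bottom width b = 2.25 m and side slope z = 2.4: A = (b + zy)y = (2.25 + 2.4×1.55)×1.55 = 9.254 m²; P = b + 2y√(1+z²) = 2.25 + 2×1.55×2.6 = 10.31 m.
Hydraulic radius R = A/P = 9.254/10.31 = 0.8975 m.
From Manning's equation, S = [nQ / (1 A R^(2/3))]² = [0.012 × 15.9 / (1 × 9.254 × 0.8975^(2/3))]² = 0.000491.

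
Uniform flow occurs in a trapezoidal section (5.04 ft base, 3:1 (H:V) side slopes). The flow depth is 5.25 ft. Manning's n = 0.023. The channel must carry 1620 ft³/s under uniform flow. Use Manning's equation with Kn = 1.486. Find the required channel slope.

S = 0.013

With bottom width b = 5.04 ft and side slope z = 3: A = (b + zy)y = (5.04 + 3×5.25)×5.25 = 109.1 ft²; P = b + 2y√(1+z²) = 5.04 + 2×5.25×3.162 = 38.24 ft.
Hydraulic radius R = A/P = 109.1/38.24 = 2.854 ft.
From Manning's equation, S = [nQ / (1.486 A R^(2/3))]² = [0.023 × 1620 / (1.486 × 109.1 × 2.854^(2/3))]² = 0.013.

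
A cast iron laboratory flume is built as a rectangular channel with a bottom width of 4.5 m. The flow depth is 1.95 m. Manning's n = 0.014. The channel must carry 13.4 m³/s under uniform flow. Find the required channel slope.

S = 0.000431

Flow area A = b·y = 4.5 × 1.95 = 8.775 m². Wetted perimeter P = b + 2y = 4.5 + 2×1.95 = 8.4 m.
Hydraulic radius R = A/P = 8.775/8.4 = 1.045 m.
From Manning's equation, S = [nQ / (1 A R^(2/3))]² = [0.014 × 13.4 / (1 × 8.775 × 1.045^(2/3))]² = 0.000431.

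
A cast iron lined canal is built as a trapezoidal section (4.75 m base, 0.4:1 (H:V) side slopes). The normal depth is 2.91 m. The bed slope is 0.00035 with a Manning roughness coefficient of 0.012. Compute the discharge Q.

Q = 36.1 m³/s

With bottom width b = 4.75 m and side slope z = 0.4: A = (b + zy)y = (4.75 + 0.4×2.91)×2.91 = 17.21 m²; P = b + 2y√(1+z²) = 4.75 + 2×2.91×1.077 = 11.02 m.
Hydraulic radius R = A/P = 17.21/11.02 = 1.562 m.
Manning's equation: Q = (1/n) A R^(2/3) S^(1/2) = (1/0.012) × 17.21 × 1.562^(2/3) × 0.00035^(1/2) = 36.1 m³/s.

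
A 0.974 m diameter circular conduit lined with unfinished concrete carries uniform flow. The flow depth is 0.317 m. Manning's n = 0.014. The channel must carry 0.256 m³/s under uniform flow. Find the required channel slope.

S = 0.0029

For a circular section of diameter D = 0.974 m at depth y = 0.317 m, the central angle is θ = 2 arccos(1 − 2y/D) = 2.428 rad. Then A = (D²/8)(θ − sin θ) = 0.2104 m² and P = Dθ/2 = 1.183 m.
Hydraulic radius R = A/P = 0.2104/1.183 = 0.1779 m.
From Manning's equation, S = [nQ / (1 A R^(2/3))]² = [0.014 × 0.256 / (1 × 0.2104 × 0.1779^(2/3))]² = 0.0029.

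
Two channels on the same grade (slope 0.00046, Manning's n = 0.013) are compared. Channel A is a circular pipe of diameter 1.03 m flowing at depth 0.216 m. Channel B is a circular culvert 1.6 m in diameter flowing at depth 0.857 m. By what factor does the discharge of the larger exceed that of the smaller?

18.8

Channel A: For a circular section of diameter D = 1.03 m at depth y = 0.216 m, the central angle is θ = 2 arccos(1 − 2y/D) = 1.903 rad. Then A = (D²/8)(θ − sin θ) = 0.1269 m² and P = Dθ/2 = 0.9799 m. Hydraulic radius R = A/P = 0.1269/0.9799 = 0.1296 m. Q_A = (1/0.013)·0.1269·0.1296^(2/3)·√0.00046 = 0.05362 m³/s.
Channel B: For a circular section of diameter D = 1.6 m at depth y = 0.857 m, the central angle is θ = 2 arccos(1 − 2y/D) = 3.284 rad. Then A = (D²/8)(θ − sin θ) = 1.096 m² and P = Dθ/2 = 2.627 m. Hydraulic radius R = A/P = 1.096/2.627 = 0.4173 m. Q_B = (1/0.013)·1.096·0.4173^(2/3)·√0.00046 = 1.01 m³/s.
The larger discharge is 1.01 m³/s and the smaller is 0.05362 m³/s; the ratio is 18.8.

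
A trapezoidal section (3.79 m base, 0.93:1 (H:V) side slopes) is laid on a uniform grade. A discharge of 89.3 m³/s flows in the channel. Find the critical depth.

At critical depth, Q² T / (g A³) = 1, i.e. A³/T = Q²/g = 89.3²/9.81 = 812.9.
Try y = 2.64 m: A³/T = 515.1 — short.
Try y = 3.64 m: A³/T = 1687 — over.
Try y = 2.99 m: A³/T = 810.9 — close enough.

y_c = 2.99 m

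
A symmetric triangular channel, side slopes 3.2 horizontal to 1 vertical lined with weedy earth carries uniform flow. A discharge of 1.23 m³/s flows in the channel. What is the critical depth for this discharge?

y_c = 0.496 m

At critical depth, Q² T / (g A³) = 1, i.e. A³/T = Q²/g = 1.23²/9.81 = 0.1542.
At y = 0.433 m: A³/T = 0.07793 — short.
At y = 0.619 m: A³/T = 0.4653 — over.
At y = 0.496 m: A³/T = 0.1537 — matches.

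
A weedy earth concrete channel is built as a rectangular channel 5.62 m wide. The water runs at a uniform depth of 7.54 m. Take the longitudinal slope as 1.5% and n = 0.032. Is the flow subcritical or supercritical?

Flow area A = b·y = 5.62 × 7.54 = 42.37 m². Wetted perimeter P = b + 2y = 5.62 + 2×7.54 = 20.7 m.
Hydraulic radius R = A/P = 42.37/20.7 = 2.047 m.
V = (1/n) R^(2/3) √S = (1/0.032) × 2.047^(2/3) × √0.015 = 6.171 m/s. Hydraulic depth D_h = A/T = 42.37/5.62 = 7.54 m.
Froude number Fr = V/√(g·D_h) = 6.171/√(9.81×7.54) = 0.717, which is less than 1, so the flow is subcritical.

subcritical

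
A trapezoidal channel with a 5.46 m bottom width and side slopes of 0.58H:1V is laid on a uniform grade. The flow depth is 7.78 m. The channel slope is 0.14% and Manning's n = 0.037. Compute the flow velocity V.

V = 2.25 m/s

With bottom width b = 5.46 m and side slope z = 0.58: A = (b + zy)y = (5.46 + 0.58×7.78)×7.78 = 77.59 m²; P = b + 2y√(1+z²) = 5.46 + 2×7.78×1.156 = 23.45 m.
Hydraulic radius R = A/P = 77.59/23.45 = 3.309 m.
From Manning's equation, V = (1/n) R^(2/3) S^(1/2) = (1/0.037) × 3.309^(2/3) × 0.0014^(1/2) = 2.25 m/s.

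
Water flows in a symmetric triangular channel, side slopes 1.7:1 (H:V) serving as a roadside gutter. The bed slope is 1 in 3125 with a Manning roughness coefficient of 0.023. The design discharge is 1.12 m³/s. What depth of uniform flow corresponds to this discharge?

y_n = 1.16 m

Manning's equation rearranged: A R^(2/3) = nQ / (1·√S) = 0.023 × 1.12 / (√0.00032) = 1.44.
Trying y = 0.813 m: A R^(2/3) = 0.5585 — low.
Trying y = 1.48 m: A R^(2/3) = 2.759 — high.
Trying y = 1.16 m: A R^(2/3) = 1.441 — ≈ 1.44.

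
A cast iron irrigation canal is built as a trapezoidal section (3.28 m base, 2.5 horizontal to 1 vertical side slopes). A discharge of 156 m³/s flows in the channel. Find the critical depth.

At critical depth, Q² T / (g A³) = 1, i.e. A³/T = Q²/g = 156²/9.81 = 2481.
Trying y = 3.93 m: A³/T = 5958 — high.
Trying y = 2.28 m: A³/T = 584.7 — low.
Trying y = 3.21 m: A³/T = 2472 — close enough.

y_c = 3.21 m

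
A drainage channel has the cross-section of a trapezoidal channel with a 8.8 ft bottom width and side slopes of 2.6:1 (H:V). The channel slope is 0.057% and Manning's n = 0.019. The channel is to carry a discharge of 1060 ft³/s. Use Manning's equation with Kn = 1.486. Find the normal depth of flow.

Manning's equation rearranged: A R^(2/3) = nQ / (1.486·√S) = 0.019 × 1060 / (1.486 × √0.00057) = 567.7.
Try y = 9.68 ft: A R^(2/3) = 992.2 — over.
Try y = 7.59 ft: A R^(2/3) = 567.3 — ≈ 567.7.

y_n = 7.59 ft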